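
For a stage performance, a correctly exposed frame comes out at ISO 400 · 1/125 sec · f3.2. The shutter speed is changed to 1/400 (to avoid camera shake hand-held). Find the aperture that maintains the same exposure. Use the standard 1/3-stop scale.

f/1.8

Shutter speed: 1/125 → 1/160 → 1/200 → 1/250 → 1/320 → 1/400 — 1 2/3 stops faster (darker).
Need 1 2/3 stops brighter from the aperture: f/3.2 → f/2.8 → f/2.5 → f/2.2 → f/2 → f/1.8.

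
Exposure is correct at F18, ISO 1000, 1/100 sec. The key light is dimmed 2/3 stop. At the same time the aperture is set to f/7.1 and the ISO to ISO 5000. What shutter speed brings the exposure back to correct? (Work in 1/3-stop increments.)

Scene light: 2/3 stop darker.
Aperture: f/18 → f/16 → f/14 → f/13 → f/11 → f/10 → f/9 → f/8 → f/7.1 — 2 2/3 stops larger aperture (brighter).
ISO: 1000 → 1250 → 1600 → 2000 → 2500 → 3200 → 4000 → 5000 — 2 1/3 stops raised (brighter).
Net so far: 4 1/3 stops brighter. Shutter speed: 1/100 → 1/125 → 1/160 → 1/200 → 1/250 → 1/320 → 1/400 → 1/500 → 1/640 → 1/800 → 1/1000 → 1/1250 → 1/1600 → 1/2000.

1/2000s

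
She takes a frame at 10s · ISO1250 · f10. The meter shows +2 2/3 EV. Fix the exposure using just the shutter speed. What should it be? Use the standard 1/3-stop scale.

1.6 s

Overexposed by 2 2/3 stops → need 2 2/3 stops darker.
Shutter speed: 10 → 8 → 6 → 5 → 4 → 3.2 → 2.5 → 2 → 1.6.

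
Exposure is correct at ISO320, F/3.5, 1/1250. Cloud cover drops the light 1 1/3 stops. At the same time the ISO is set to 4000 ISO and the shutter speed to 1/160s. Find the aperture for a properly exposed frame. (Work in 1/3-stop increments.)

f/22

Scene light: 1 1/3 stops darker.
ISO: 320 → 400 → 500 → 640 → 800 → 1000 → 1250 → 1600 → 2000 → 2500 → 3200 → 4000 — 3 2/3 stops raised (brighter).
Shutter speed: 1/1250 → 1/1000 → 1/800 → 1/640 → 1/500 → 1/400 → 1/320 → 1/250 → 1/200 → 1/160 — 3 stops slower (brighter).
Net so far: 5 1/3 stops brighter. Aperture: f/3.5 → f/4 → f/4.5 → f/5 → f/5.6 → f/6.3 → f/7.1 → f/8 → f/9 → f/10 → f/11 → f/13 → f/14 → f/16 → f/18 → f/20 → f/22.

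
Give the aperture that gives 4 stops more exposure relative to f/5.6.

Aperture: f/5.6 → f/4 → f/2.8 → f/2 → f/1.4 — 4 stops larger aperture (brighter).

f/1.4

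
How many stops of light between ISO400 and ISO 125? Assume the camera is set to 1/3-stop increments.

400 → 320 → 250 → 200 → 160 → 125 — count the steps: 5 third-stops = 1 2/3 stops.

1 2/3 stops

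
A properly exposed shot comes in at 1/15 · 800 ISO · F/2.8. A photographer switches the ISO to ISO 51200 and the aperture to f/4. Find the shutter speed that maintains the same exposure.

ISO: 800 → 1600 → 3200 → 6400 → 12800 → 25600 → 51200 — 6 stops higher (brighter).
Aperture: f/2.8 → f/4 — 1 stop stopped down (darker).
Net change so far: 5 stops brighter. Offset with the shutter speed: 1/15 → 1/30 → 1/60 → 1/125 → 1/250 → 1/500.

1/500s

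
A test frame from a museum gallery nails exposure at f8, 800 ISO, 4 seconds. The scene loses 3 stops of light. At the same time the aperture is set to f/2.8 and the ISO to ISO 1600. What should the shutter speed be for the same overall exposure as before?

Scene light: 3 stops darker.
Aperture: f/8 → f/5.6 → f/4 → f/2.8 — 3 stops opened up (brighter).
ISO: 800 → 1600 — 1 stop higher (brighter).
Net so far: 1 stop brighter. Shutter speed: 4 → 2.

2 s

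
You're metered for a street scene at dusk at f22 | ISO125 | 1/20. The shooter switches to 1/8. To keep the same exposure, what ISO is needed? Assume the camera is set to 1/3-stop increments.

ISO 50

Shutter speed: 1/20 → 1/15 → 1/13 → 1/10 → 1/8 — 1 1/3 stops longer (brighter).
Need 1 1/3 stops darker from the ISO: 125 → 100 → 80 → 64 → 50.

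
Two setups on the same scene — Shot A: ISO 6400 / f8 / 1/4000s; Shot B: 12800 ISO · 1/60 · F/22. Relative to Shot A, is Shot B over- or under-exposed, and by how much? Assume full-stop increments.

4 stops brighter

Aperture: f/8 → f/11 → f/16 → f/22 — 3 stops narrower (darker).
Shutter speed: 1/4000 → 1/2000 → 1/1000 → 1/500 → 1/250 → 1/125 → 1/60 — 6 stops longer (brighter).
ISO: 6400 → 12800 — 1 stop raised (brighter).
Net: −3 +6 +1 = +4 stops.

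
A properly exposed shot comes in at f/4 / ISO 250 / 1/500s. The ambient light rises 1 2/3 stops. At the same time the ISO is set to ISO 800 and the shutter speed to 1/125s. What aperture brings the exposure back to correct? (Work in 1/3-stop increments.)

Scene light: 1 2/3 stops brighter.
ISO: 250 → 320 → 400 → 500 → 640 → 800 — 1 2/3 stops raised (brighter).
Shutter speed: 1/500 → 1/400 → 1/320 → 1/250 → 1/200 → 1/160 → 1/125 — 2 stops longer (brighter).
Net so far: 5 1/3 stops brighter. Aperture: f/4 → f/4.5 → f/5 → f/5.6 → f/6.3 → f/7.1 → f/8 → f/9 → f/10 → f/11 → f/13 → f/14 → f/16 → f/18 → f/20 → f/22 → f/25.

f/25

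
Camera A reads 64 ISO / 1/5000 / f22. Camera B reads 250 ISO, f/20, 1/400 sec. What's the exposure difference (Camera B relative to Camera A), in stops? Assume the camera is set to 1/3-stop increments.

6 stops brighter

Aperture: f/22 → f/20 — 1/3 stop wider (brighter).
Shutter speed: 1/5000 → 1/4000 → 1/3200 → 1/2500 → 1/2000 → 1/1600 → 1/1250 → 1/1000 → 1/800 → 1/640 → 1/500 → 1/400 — 3 2/3 stops longer (brighter).
ISO: 64 → 80 → 100 → 125 → 160 → 200 → 250 — 2 stops raised (brighter).
Net: +1/3 +3 2/3 +2 = +6 stops.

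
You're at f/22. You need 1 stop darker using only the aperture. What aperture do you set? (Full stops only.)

Aperture: f/22 → f/32 — 1 stop narrower (darker).

f/32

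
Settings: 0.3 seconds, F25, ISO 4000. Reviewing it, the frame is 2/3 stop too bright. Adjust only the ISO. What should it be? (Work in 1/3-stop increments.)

Overexposed by 2/3 stop → need 2/3 stop darker.
ISO: 4000 → 3200 → 2500.

ISO 2500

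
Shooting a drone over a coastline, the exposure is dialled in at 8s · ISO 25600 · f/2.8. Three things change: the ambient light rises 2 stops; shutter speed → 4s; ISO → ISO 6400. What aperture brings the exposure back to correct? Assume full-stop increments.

f/2

Scene light: 2 stops brighter.
Shutter speed: 8 → 4 — 1 stop shorter (darker).
ISO: 25600 → 12800 → 6400 — 2 stops lower (darker).
Net so far: 1 stop darker. Aperture: f/2.8 → f/2.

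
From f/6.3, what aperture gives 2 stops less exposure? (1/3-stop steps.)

Aperture: f/6.3 → f/7.1 → f/8 → f/9 → f/10 → f/11 → f/13 — 2 stops narrower (darker).

f/13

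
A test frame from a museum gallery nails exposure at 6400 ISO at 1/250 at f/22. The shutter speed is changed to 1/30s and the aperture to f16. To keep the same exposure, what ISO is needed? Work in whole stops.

Shutter speed: 1/250 → 1/125 → 1/60 → 1/30 — 3 stops slower (brighter).
Aperture: f/22 → f/16 — 1 stop wider (brighter).
Net change so far: 4 stops brighter. Offset with the ISO: 6400 → 3200 → 1600 → 800 → 400.

ISO 400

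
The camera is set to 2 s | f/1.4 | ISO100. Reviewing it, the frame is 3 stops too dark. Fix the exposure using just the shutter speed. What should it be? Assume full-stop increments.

15 s

Underexposed by 3 stops → need 3 stops brighter.
Shutter speed: 2 → 4 → 8 → 15.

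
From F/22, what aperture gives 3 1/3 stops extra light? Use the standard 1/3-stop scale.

f/7.1

Aperture: f/22 → f/20 → f/18 → f/16 → f/14 → f/13 → f/11 → f/10 → f/9 → f/8 → f/7.1 — 3 1/3 stops opened up (brighter).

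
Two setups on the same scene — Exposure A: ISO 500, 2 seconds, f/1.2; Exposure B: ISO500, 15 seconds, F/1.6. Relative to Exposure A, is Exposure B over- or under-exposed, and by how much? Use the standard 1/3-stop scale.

2 1/3 stops brighter

Aperture: f/1.2 → f/1.4 → f/1.6 — 2/3 stop narrower (darker).
Shutter speed: 2 → 2.5 → 3.2 → 4 → 5 → 6 → 8 → 10 → 13 → 15 — 3 stops slower (brighter).
ISO: unchanged.
Net: −2/3 +3 = +2 1/3 stops.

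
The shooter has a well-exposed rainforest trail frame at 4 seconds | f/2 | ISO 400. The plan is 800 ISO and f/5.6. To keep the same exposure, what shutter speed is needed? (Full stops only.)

ISO: 400 → 800 — 1 stop higher (brighter).
Aperture: f/2 → f/2.8 → f/4 → f/5.6 — 3 stops stopped down (darker).
Net change so far: 2 stops darker. Offset with the shutter speed: 4 → 8 → 15.

15 s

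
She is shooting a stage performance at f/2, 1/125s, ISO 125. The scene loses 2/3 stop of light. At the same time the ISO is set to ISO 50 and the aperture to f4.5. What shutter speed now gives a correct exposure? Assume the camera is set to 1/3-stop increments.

Scene light: 2/3 stop darker.
ISO: 125 → 100 → 80 → 64 → 50 — 1 1/3 stops lower (darker).
Aperture: f/2 → f/2.2 → f/2.5 → f/2.8 → f/3.2 → f/3.5 → f/4 → f/4.5 — 2 1/3 stops smaller aperture (darker).
Net so far: 4 1/3 stops darker. Shutter speed: 1/125 → 1/100 → 1/80 → 1/60 → 1/50 → 1/40 → 1/30 → 1/25 → 1/20 → 1/15 → 1/13 → 1/10 → 1/8 → 1/6.

1/6s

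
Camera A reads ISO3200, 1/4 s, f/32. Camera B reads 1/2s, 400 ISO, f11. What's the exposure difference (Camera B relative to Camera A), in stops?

1 stop brighter

Aperture: f/32 → f/22 → f/16 → f/11 — 3 stops wider (brighter).
Shutter speed: 1/4 → 1/2 — 1 stop longer (brighter).
ISO: 3200 → 1600 → 800 → 400 — 3 stops lower (darker).
Net: +3 +1 −3 = +1 stop.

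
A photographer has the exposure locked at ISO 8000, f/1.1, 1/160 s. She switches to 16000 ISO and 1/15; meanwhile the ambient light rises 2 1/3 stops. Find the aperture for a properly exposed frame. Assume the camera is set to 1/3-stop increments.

f/11

Scene light: 2 1/3 stops brighter.
ISO: 8000 → 10000 → 12800 → 16000 — 1 stop raised (brighter).
Shutter speed: 1/160 → 1/125 → 1/100 → 1/80 → 1/60 → 1/50 → 1/40 → 1/30 → 1/25 → 1/20 → 1/15 — 3 1/3 stops longer (brighter).
Net so far: 6 2/3 stops brighter. Aperture: f/1.1 → f/1.2 → f/1.4 → f/1.6 → f/1.8 → f/2 → f/2.2 → f/2.5 → f/2.8 → f/3.2 → f/3.5 → f/4 → f/4.5 → f/5 → f/5.6 → f/6.3 → f/7.1 → f/8 → f/9 → f/10 → f/11.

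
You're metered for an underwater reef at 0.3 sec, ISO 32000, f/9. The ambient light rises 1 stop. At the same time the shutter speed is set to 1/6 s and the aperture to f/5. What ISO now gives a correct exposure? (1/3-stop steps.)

ISO 10000

Scene light: 1 stop brighter.
Shutter speed: 0.3 → 1/4 → 1/5 → 1/6 — 1 stop faster (darker).
Aperture: f/9 → f/8 → f/7.1 → f/6.3 → f/5.6 → f/5 — 1 2/3 stops opened up (brighter).
Net so far: 1 2/3 stops brighter. ISO: 32000 → 25600 → 20000 → 16000 → 12800 → 10000.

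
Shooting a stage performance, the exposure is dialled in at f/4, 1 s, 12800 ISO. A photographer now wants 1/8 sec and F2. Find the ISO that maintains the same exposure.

Shutter speed: 1 → 1/2 → 1/4 → 1/8 — 3 stops faster (darker).
Aperture: f/4 → f/2.8 → f/2 — 2 stops larger aperture (brighter).
Net change so far: 1 stop darker. Offset with the ISO: 12800 → 25600.

ISO 25600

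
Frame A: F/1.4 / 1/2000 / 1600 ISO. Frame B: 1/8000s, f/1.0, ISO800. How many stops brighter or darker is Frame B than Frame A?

2 stops darker

Aperture: f/1.4 → f/1.0 — 1 stop opened up (brighter).
Shutter speed: 1/2000 → 1/4000 → 1/8000 — 2 stops faster (darker).
ISO: 1600 → 800 — 1 stop dropped (darker).
Net: +1 −2 −1 = −2 stops.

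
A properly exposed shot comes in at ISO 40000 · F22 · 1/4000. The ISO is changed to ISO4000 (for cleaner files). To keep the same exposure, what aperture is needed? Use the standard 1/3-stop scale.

f/7.1

ISO: 40000 → 32000 → 25600 → 20000 → 16000 → 12800 → 10000 → 8000 → 6400 → 5000 → 4000 — 3 1/3 stops lower (darker).
Need 3 1/3 stops brighter from the aperture: f/22 → f/20 → f/18 → f/16 → f/14 → f/13 → f/11 → f/10 → f/9 → f/8 → f/7.1.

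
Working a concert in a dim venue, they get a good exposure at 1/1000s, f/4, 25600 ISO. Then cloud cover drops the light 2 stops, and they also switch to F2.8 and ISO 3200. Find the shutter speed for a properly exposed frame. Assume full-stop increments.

1/60s

Scene light: 2 stops darker.
Aperture: f/4 → f/2.8 — 1 stop opened up (brighter).
ISO: 25600 → 12800 → 6400 → 3200 — 3 stops lower (darker).
Net so far: 4 stops darker. Shutter speed: 1/1000 → 1/500 → 1/250 → 1/125 → 1/60.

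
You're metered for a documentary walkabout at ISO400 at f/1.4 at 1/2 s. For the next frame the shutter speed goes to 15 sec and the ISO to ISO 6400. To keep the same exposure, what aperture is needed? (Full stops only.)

Shutter speed: 1/2 → 1 → 2 → 4 → 8 → 15 — 5 stops longer (brighter).
ISO: 400 → 800 → 1600 → 3200 → 6400 — 4 stops higher (brighter).
Net change so far: 9 stops brighter. Offset with the aperture: f/1.4 → f/2 → f/2.8 → f/4 → f/5.6 → f/8 → f/11 → f/16 → f/22 → f/32.

f/32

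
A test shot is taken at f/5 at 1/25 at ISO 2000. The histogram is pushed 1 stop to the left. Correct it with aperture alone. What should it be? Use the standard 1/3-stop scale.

f/3.5

Underexposed by 1 stop → need 1 stop brighter.
Aperture: f/5 → f/4.5 → f/4 → f/3.5.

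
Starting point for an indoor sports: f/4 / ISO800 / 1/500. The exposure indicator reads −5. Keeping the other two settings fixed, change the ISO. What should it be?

Underexposed by 5 stops → need 5 stops brighter.
ISO: 800 → 1600 → 3200 → 6400 → 12800 → 25600.

ISO 25600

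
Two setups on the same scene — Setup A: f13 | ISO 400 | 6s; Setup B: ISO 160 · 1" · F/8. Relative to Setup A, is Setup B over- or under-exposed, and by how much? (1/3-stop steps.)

2 2/3 stops darker

Aperture: f/13 → f/11 → f/10 → f/9 → f/8 — 1 1/3 stops opened up (brighter).
Shutter speed: 6 → 5 → 4 → 3.2 → 2.5 → 2 → 1.6 → 1.3 → 1 — 2 2/3 stops shorter (darker).
ISO: 400 → 320 → 250 → 200 → 160 — 1 1/3 stops dropped (darker).
Net: +1 1/3 −2 2/3 −1 1/3 = −2 2/3 stops.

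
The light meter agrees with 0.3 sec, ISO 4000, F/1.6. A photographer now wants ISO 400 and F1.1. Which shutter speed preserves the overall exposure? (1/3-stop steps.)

1.6 s

ISO: 4000 → 3200 → 2500 → 2000 → 1600 → 1250 → 1000 → 800 → 640 → 500 → 400 — 3 1/3 stops dropped (darker).
Aperture: f/1.6 → f/1.4 → f/1.2 → f/1.1 — 1 stop wider (brighter).
Net change so far: 2 1/3 stops darker. Offset with the shutter speed: 0.3 → 0.4 → 0.5 → 0.6 → 0.8 → 1 → 1.3 → 1.6.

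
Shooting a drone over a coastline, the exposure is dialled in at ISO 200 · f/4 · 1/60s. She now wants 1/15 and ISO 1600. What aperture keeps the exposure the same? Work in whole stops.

f/22

Shutter speed: 1/60 → 1/30 → 1/15 — 2 stops slower (brighter).
ISO: 200 → 400 → 800 → 1600 — 3 stops raised (brighter).
Net change so far: 5 stops brighter. Offset with the aperture: f/4 → f/5.6 → f/8 → f/11 → f/16 → f/22.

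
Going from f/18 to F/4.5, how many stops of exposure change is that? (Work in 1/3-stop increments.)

f/18 → f/16 → f/14 → f/13 → f/11 → f/10 → f/9 → f/8 → f/7.1 → f/6.3 → f/5.6 → f/5 → f/4.5 — count the steps: 12 third-stops = 4 stops.

4 stops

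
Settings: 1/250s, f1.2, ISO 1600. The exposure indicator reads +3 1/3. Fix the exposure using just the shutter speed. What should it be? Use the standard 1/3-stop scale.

1/2500s

Overexposed by 3 1/3 stops → need 3 1/3 stops darker.
Shutter speed: 1/250 → 1/320 → 1/400 → 1/500 → 1/640 → 1/800 → 1/1000 → 1/1250 → 1/1600 → 1/2000 → 1/2500.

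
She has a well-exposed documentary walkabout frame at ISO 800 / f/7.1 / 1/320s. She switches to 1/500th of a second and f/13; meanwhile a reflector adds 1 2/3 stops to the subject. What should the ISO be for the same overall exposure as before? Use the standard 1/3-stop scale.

ISO 1250

Scene light: 1 2/3 stops brighter.
Shutter speed: 1/320 → 1/400 → 1/500 — 2/3 stop faster (darker).
Aperture: f/7.1 → f/8 → f/9 → f/10 → f/11 → f/13 — 1 2/3 stops narrower (darker).
Net so far: 2/3 stop darker. ISO: 800 → 1000 → 1250.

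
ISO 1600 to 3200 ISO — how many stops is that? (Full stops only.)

1 stop

1600 → 3200 — count the steps: 1 stop.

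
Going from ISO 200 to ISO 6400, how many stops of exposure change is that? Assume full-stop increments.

5 stops

200 → 400 → 800 → 1600 → 3200 → 6400 — count the steps: 5 stops.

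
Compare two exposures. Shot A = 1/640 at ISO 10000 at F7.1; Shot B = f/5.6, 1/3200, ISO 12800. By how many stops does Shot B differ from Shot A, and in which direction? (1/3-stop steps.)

1 1/3 stops darker

Aperture: f/7.1 → f/6.3 → f/5.6 — 2/3 stop larger aperture (brighter).
Shutter speed: 1/640 → 1/800 → 1/1000 → 1/1250 → 1/1600 → 1/2000 → 1/2500 → 1/3200 — 2 1/3 stops faster (darker).
ISO: 10000 → 12800 — 1/3 stop higher (brighter).
Net: +2/3 −2 1/3 +1/3 = −1 1/3 stops.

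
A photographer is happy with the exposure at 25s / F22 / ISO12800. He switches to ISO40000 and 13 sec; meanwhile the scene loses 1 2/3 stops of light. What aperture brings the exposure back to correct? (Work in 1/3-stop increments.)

f/16

Scene light: 1 2/3 stops darker.
ISO: 12800 → 16000 → 20000 → 25600 → 32000 → 40000 — 1 2/3 stops higher (brighter).
Shutter speed: 25 → 20 → 15 → 13 — 1 stop shorter (darker).
Net so far: 1 stop darker. Aperture: f/22 → f/20 → f/18 → f/16.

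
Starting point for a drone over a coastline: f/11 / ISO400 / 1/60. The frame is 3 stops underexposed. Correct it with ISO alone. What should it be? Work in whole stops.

ISO 3200

Underexposed by 3 stops → need 3 stops brighter.
ISO: 400 → 800 → 1600 → 3200.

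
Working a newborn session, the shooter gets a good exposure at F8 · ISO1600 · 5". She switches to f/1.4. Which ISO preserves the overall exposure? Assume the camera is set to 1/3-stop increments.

ISO 50

Aperture: f/8 → f/7.1 → f/6.3 → f/5.6 → f/5 → f/4.5 → f/4 → f/3.5 → f/3.2 → f/2.8 → f/2.5 → f/2.2 → f/2 → f/1.8 → f/1.6 → f/1.4 — 5 stops wider (brighter).
Need 5 stops darker from the ISO: 1600 → 1250 → 1000 → 800 → 640 → 500 → 400 → 320 → 250 → 200 → 160 → 125 → 100 → 80 → 64 → 50.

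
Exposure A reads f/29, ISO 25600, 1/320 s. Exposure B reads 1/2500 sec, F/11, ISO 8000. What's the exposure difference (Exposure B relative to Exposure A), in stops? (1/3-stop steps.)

Aperture: f/29 → f/25 → f/22 → f/20 → f/18 → f/16 → f/14 → f/13 → f/11 — 2 2/3 stops wider (brighter).
Shutter speed: 1/320 → 1/400 → 1/500 → 1/640 → 1/800 → 1/1000 → 1/1250 → 1/1600 → 1/2000 → 1/2500 — 3 stops shorter (darker).
ISO: 25600 → 20000 → 16000 → 12800 → 10000 → 8000 — 1 2/3 stops lower (darker).
Net: +2 2/3 −3 −1 2/3 = −2 stops.

2 stops darker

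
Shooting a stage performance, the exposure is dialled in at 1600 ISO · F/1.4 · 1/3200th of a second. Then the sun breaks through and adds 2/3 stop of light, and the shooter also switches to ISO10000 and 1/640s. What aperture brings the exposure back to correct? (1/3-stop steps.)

f/10

Scene light: 2/3 stop brighter.
ISO: 1600 → 2000 → 2500 → 3200 → 4000 → 5000 → 6400 → 8000 → 10000 — 2 2/3 stops raised (brighter).
Shutter speed: 1/3200 → 1/2500 → 1/2000 → 1/1600 → 1/1250 → 1/1000 → 1/800 → 1/640 — 2 1/3 stops longer (brighter).
Net so far: 5 2/3 stops brighter. Aperture: f/1.4 → f/1.6 → f/1.8 → f/2 → f/2.2 → f/2.5 → f/2.8 → f/3.2 → f/3.5 → f/4 → f/4.5 → f/5 → f/5.6 → f/6.3 → f/7.1 → f/8 → f/9 → f/10.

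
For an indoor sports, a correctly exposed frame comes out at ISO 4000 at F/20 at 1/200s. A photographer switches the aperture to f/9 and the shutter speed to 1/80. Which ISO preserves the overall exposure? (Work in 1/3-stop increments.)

Aperture: f/20 → f/18 → f/16 → f/14 → f/13 → f/11 → f/10 → f/9 — 2 1/3 stops wider (brighter).
Shutter speed: 1/200 → 1/160 → 1/125 → 1/100 → 1/80 — 1 1/3 stops slower (brighter).
Net change so far: 3 2/3 stops brighter. Offset with the ISO: 4000 → 3200 → 2500 → 2000 → 1600 → 1250 → 1000 → 800 → 640 → 500 → 400 → 320.

ISO 320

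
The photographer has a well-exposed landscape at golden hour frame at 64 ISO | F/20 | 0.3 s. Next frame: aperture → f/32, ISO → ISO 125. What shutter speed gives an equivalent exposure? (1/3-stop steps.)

Aperture: f/20 → f/22 → f/25 → f/29 → f/32 — 1 1/3 stops smaller aperture (darker).
ISO: 64 → 80 → 100 → 125 — 1 stop raised (brighter).
Net change so far: 1/3 stop darker. Offset with the shutter speed: 0.3 → 0.4.

0.4 s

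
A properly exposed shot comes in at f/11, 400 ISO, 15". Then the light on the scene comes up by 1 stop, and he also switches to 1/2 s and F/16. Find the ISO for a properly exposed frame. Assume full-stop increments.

ISO 12800

Scene light: 1 stop brighter.
Shutter speed: 15 → 8 → 4 → 2 → 1 → 1/2 — 5 stops shorter (darker).
Aperture: f/11 → f/16 — 1 stop smaller aperture (darker).
Net so far: 5 stops darker. ISO: 400 → 800 → 1600 → 3200 → 6400 → 12800.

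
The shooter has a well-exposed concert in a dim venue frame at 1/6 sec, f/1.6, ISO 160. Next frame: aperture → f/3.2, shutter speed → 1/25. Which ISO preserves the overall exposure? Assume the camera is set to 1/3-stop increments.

Aperture: f/1.6 → f/1.8 → f/2 → f/2.2 → f/2.5 → f/2.8 → f/3.2 — 2 stops stopped down (darker).
Shutter speed: 1/6 → 1/8 → 1/10 → 1/13 → 1/15 → 1/20 → 1/25 — 2 stops shorter (darker).
Net change so far: 4 stops darker. Offset with the ISO: 160 → 200 → 250 → 320 → 400 → 500 → 640 → 800 → 1000 → 1250 → 1600 → 2000 → 2500.

ISO 2500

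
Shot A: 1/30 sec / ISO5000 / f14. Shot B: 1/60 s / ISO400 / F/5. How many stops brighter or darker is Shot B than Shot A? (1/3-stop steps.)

Aperture: f/14 → f/13 → f/11 → f/10 → f/9 → f/8 → f/7.1 → f/6.3 → f/5.6 → f/5 — 3 stops larger aperture (brighter).
Shutter speed: 1/30 → 1/40 → 1/50 → 1/60 — 1 stop shorter (darker).
ISO: 5000 → 4000 → 3200 → 2500 → 2000 → 1600 → 1250 → 1000 → 800 → 640 → 500 → 400 — 3 2/3 stops lower (darker).
Net: +3 −1 −3 2/3 = −1 2/3 stops.

1 2/3 stops darker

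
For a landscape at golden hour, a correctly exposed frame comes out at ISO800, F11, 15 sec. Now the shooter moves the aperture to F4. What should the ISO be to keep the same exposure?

ISO 100

Aperture: f/11 → f/8 → f/5.6 → f/4 — 3 stops larger aperture (brighter).
Need 3 stops darker from the ISO: 800 → 400 → 200 → 100.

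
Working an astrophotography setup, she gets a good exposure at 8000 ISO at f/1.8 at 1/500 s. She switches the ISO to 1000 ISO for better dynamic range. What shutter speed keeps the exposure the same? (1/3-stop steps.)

ISO: 8000 → 6400 → 5000 → 4000 → 3200 → 2500 → 2000 → 1600 → 1250 → 1000 — 3 stops dropped (darker).
Need 3 stops brighter from the shutter speed: 1/500 → 1/400 → 1/320 → 1/250 → 1/200 → 1/160 → 1/125 → 1/100 → 1/80 → 1/60.

1/60s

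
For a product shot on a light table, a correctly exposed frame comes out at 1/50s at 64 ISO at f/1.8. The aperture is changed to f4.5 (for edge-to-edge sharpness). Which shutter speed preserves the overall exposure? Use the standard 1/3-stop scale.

Aperture: f/1.8 → f/2 → f/2.2 → f/2.5 → f/2.8 → f/3.2 → f/3.5 → f/4 → f/4.5 — 2 2/3 stops narrower (darker).
Need 2 2/3 stops brighter from the shutter speed: 1/50 → 1/40 → 1/30 → 1/25 → 1/20 → 1/15 → 1/13 → 1/10 → 1/8.

1/8s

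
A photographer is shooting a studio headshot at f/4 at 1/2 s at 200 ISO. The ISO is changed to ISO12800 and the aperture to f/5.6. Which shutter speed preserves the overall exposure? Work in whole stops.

ISO: 200 → 400 → 800 → 1600 → 3200 → 6400 → 12800 — 6 stops higher (brighter).
Aperture: f/4 → f/5.6 — 1 stop stopped down (darker).
Net change so far: 5 stops brighter. Offset with the shutter speed: 1/2 → 1/4 → 1/8 → 1/15 → 1/30 → 1/60.

1/60s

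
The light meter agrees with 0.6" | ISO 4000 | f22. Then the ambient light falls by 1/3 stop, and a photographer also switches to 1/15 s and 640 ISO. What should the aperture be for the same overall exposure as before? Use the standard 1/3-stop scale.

f/2.5

Scene light: 1/3 stop darker.
Shutter speed: 0.6 → 0.5 → 0.4 → 0.3 → 1/4 → 1/5 → 1/6 → 1/8 → 1/10 → 1/13 → 1/15 — 3 1/3 stops shorter (darker).
ISO: 4000 → 3200 → 2500 → 2000 → 1600 → 1250 → 1000 → 800 → 640 — 2 2/3 stops lower (darker).
Net so far: 6 1/3 stops darker. Aperture: f/22 → f/20 → f/18 → f/16 → f/14 → f/13 → f/11 → f/10 → f/9 → f/8 → f/7.1 → f/6.3 → f/5.6 → f/5 → f/4.5 → f/4 → f/3.5 → f/3.2 → f/2.8 → f/2.5.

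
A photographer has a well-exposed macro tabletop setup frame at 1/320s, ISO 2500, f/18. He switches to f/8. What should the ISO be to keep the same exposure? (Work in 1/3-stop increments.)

ISO 500

Aperture: f/18 → f/16 → f/14 → f/13 → f/11 → f/10 → f/9 → f/8 — 2 1/3 stops opened up (brighter).
Need 2 1/3 stops darker from the ISO: 2500 → 2000 → 1600 → 1250 → 1000 → 800 → 640 → 500.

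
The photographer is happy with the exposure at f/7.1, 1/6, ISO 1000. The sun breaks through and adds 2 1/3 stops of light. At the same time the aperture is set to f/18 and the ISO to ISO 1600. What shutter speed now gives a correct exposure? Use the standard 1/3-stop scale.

Scene light: 2 1/3 stops brighter.
Aperture: f/7.1 → f/8 → f/9 → f/10 → f/11 → f/13 → f/14 → f/16 → f/18 — 2 2/3 stops narrower (darker).
ISO: 1000 → 1250 → 1600 — 2/3 stop raised (brighter).
Net so far: 1/3 stop brighter. Shutter speed: 1/6 → 1/8.

1/8s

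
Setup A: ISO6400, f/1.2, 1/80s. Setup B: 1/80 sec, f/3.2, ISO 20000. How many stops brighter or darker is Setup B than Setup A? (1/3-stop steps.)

Aperture: f/1.2 → f/1.4 → f/1.6 → f/1.8 → f/2 → f/2.2 → f/2.5 → f/2.8 → f/3.2 — 2 2/3 stops stopped down (darker).
Shutter speed: unchanged.
ISO: 6400 → 8000 → 10000 → 12800 → 16000 → 20000 — 1 2/3 stops higher (brighter).
Net: −2 2/3 +1 2/3 = −1 stop.

1 stop darker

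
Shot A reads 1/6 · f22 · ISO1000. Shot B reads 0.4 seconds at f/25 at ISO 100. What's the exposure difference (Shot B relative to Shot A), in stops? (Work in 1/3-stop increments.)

2 1/3 stops darker

Aperture: f/22 → f/25 — 1/3 stop narrower (darker).
Shutter speed: 1/6 → 1/5 → 1/4 → 0.3 → 0.4 — 1 1/3 stops longer (brighter).
ISO: 1000 → 800 → 640 → 500 → 400 → 320 → 250 → 200 → 160 → 125 → 100 — 3 1/3 stops lower (darker).
Net: −1/3 +1 1/3 −3 1/3 = −2 1/3 stops.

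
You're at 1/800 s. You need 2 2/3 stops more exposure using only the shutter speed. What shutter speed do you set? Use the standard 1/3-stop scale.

1/125s

Shutter speed: 1/800 → 1/640 → 1/500 → 1/400 → 1/320 → 1/250 → 1/200 → 1/160 → 1/125 — 2 2/3 stops longer (brighter).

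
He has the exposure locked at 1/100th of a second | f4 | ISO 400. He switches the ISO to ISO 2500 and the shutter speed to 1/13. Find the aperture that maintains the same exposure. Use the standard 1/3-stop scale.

f/29

ISO: 400 → 500 → 640 → 800 → 1000 → 1250 → 1600 → 2000 → 2500 — 2 2/3 stops higher (brighter).
Shutter speed: 1/100 → 1/80 → 1/60 → 1/50 → 1/40 → 1/30 → 1/25 → 1/20 → 1/15 → 1/13 — 3 stops longer (brighter).
Net change so far: 5 2/3 stops brighter. Offset with the aperture: f/4 → f/4.5 → f/5 → f/5.6 → f/6.3 → f/7.1 → f/8 → f/9 → f/10 → f/11 → f/13 → f/14 → f/16 → f/18 → f/20 → f/22 → f/25 → f/29.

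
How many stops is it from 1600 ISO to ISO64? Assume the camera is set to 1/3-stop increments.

4 2/3 stops

1600 → 1250 → 1000 → 800 → 640 → 500 → 400 → 320 → 250 → 200 → 160 → 125 → 100 → 80 → 64 — count the steps: 14 third-stops = 4 2/3 stops.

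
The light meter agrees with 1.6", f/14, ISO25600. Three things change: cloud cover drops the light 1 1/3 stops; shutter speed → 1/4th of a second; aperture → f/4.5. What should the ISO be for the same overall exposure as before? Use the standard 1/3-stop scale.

ISO 40000

Scene light: 1 1/3 stops darker.
Shutter speed: 1.6 → 1.3 → 1 → 0.8 → 0.6 → 0.5 → 0.4 → 0.3 → 1/4 — 2 2/3 stops shorter (darker).
Aperture: f/14 → f/13 → f/11 → f/10 → f/9 → f/8 → f/7.1 → f/6.3 → f/5.6 → f/5 → f/4.5 — 3 1/3 stops wider (brighter).
Net so far: 2/3 stop darker. ISO: 25600 → 32000 → 40000.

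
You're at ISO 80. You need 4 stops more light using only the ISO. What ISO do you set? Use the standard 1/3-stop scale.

ISO 1250

ISO: 80 → 100 → 125 → 160 → 200 → 250 → 320 → 400 → 500 → 640 → 800 → 1000 → 1250 — 4 stops higher (brighter).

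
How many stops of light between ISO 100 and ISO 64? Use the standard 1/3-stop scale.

100 → 80 → 64 — count the steps: 2 third-stops = 2/3 stop.

2/3 stop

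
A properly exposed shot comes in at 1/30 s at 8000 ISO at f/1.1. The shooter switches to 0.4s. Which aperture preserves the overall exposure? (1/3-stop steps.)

f/4

Shutter speed: 1/30 → 1/25 → 1/20 → 1/15 → 1/13 → 1/10 → 1/8 → 1/6 → 1/5 → 1/4 → 0.3 → 0.4 — 3 2/3 stops slower (brighter).
Need 3 2/3 stops darker from the aperture: f/1.1 → f/1.2 → f/1.4 → f/1.6 → f/1.8 → f/2 → f/2.2 → f/2.5 → f/2.8 → f/3.2 → f/3.5 → f/4.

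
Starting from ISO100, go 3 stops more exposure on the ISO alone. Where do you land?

ISO: 100 → 200 → 400 → 800 — 3 stops raised (brighter).

ISO 800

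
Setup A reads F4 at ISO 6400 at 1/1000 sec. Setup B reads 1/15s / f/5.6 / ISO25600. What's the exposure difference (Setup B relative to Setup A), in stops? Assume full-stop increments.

7 stops brighter

Aperture: f/4 → f/5.6 — 1 stop smaller aperture (darker).
Shutter speed: 1/1000 → 1/500 → 1/250 → 1/125 → 1/60 → 1/30 → 1/15 — 6 stops slower (brighter).
ISO: 6400 → 12800 → 25600 — 2 stops higher (brighter).
Net: −1 +6 +2 = +7 stops.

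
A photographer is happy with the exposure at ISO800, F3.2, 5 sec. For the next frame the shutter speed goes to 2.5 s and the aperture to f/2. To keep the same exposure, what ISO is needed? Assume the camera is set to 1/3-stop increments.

ISO 640

Shutter speed: 5 → 4 → 3.2 → 2.5 — 1 stop faster (darker).
Aperture: f/3.2 → f/2.8 → f/2.5 → f/2.2 → f/2 — 1 1/3 stops opened up (brighter).
Net change so far: 1/3 stop brighter. Offset with the ISO: 800 → 640.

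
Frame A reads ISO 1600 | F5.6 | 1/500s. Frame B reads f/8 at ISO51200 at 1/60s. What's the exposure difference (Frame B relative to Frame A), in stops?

Aperture: f/5.6 → f/8 — 1 stop narrower (darker).
Shutter speed: 1/500 → 1/250 → 1/125 → 1/60 — 3 stops longer (brighter).
ISO: 1600 → 3200 → 6400 → 12800 → 25600 → 51200 — 5 stops raised (brighter).
Net: −1 +3 +5 = +7 stops.

7 stops brighter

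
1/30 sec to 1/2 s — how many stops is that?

1/30 → 1/15 → 1/8 → 1/4 → 1/2 — count the steps: 4 stops.

4 stops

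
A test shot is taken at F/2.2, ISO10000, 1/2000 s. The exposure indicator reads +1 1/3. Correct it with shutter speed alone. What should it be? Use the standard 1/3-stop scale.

Overexposed by 1 1/3 stops → need 1 1/3 stops darker.
Shutter speed: 1/2000 → 1/2500 → 1/3200 → 1/4000 → 1/5000.

1/5000s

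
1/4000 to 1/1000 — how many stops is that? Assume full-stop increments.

1/4000 → 1/2000 → 1/1000 — count the steps: 2 stops.

2 stops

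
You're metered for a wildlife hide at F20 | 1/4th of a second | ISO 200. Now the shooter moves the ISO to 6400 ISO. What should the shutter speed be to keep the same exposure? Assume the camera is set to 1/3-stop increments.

1/125s

ISO: 200 → 250 → 320 → 400 → 500 → 640 → 800 → 1000 → 1250 → 1600 → 2000 → 2500 → 3200 → 4000 → 5000 → 6400 — 5 stops higher (brighter).
Need 5 stops darker from the shutter speed: 1/4 → 1/5 → 1/6 → 1/8 → 1/10 → 1/13 → 1/15 → 1/20 → 1/25 → 1/30 → 1/40 → 1/50 → 1/60 → 1/80 → 1/100 → 1/125.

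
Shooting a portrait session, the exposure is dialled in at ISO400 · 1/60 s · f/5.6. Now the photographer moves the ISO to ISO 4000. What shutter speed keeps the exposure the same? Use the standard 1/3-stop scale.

ISO: 400 → 500 → 640 → 800 → 1000 → 1250 → 1600 → 2000 → 2500 → 3200 → 4000 — 3 1/3 stops raised (brighter).
Need 3 1/3 stops darker from the shutter speed: 1/60 → 1/80 → 1/100 → 1/125 → 1/160 → 1/200 → 1/250 → 1/320 → 1/400 → 1/500 → 1/640.

1/640s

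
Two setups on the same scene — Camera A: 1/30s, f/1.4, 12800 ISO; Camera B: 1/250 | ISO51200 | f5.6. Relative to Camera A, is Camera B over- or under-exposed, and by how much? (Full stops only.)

5 stops darker

Aperture: f/1.4 → f/2 → f/2.8 → f/4 → f/5.6 — 4 stops narrower (darker).
Shutter speed: 1/30 → 1/60 → 1/125 → 1/250 — 3 stops shorter (darker).
ISO: 12800 → 25600 → 51200 — 2 stops higher (brighter).
Net: −4 −3 +2 = −5 stops.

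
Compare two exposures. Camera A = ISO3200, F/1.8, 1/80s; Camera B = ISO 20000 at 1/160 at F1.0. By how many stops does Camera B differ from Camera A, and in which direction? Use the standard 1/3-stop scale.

3 1/3 stops brighter

Aperture: f/1.8 → f/1.6 → f/1.4 → f/1.2 → f/1.1 → f/1.0 — 1 2/3 stops opened up (brighter).
Shutter speed: 1/80 → 1/100 → 1/125 → 1/160 — 1 stop faster (darker).
ISO: 3200 → 4000 → 5000 → 6400 → 8000 → 10000 → 12800 → 16000 → 20000 — 2 2/3 stops raised (brighter).
Net: +1 2/3 −1 +2 2/3 = +3 1/3 stops.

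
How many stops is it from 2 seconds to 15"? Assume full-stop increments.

3 stops

2 → 4 → 8 → 15 — count the steps: 3 stops.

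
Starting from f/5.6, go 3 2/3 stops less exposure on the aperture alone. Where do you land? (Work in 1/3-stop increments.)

Aperture: f/5.6 → f/6.3 → f/7.1 → f/8 → f/9 → f/10 → f/11 → f/13 → f/14 → f/16 → f/18 → f/20 — 3 2/3 stops smaller aperture (darker).

f/20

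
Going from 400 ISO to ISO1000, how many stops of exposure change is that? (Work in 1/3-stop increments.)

400 → 500 → 640 → 800 → 1000 — count the steps: 4 third-stops = 1 1/3 stops.

1 1/3 stops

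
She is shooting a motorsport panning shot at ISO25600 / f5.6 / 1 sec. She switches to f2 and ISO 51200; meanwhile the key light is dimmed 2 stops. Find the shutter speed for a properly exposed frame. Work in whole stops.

1/4s

Scene light: 2 stops darker.
Aperture: f/5.6 → f/4 → f/2.8 → f/2 — 3 stops larger aperture (brighter).
ISO: 25600 → 51200 — 1 stop higher (brighter).
Net so far: 2 stops brighter. Shutter speed: 1 → 1/2 → 1/4.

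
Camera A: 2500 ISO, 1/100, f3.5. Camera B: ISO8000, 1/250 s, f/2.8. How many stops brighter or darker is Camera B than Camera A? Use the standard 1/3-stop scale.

Aperture: f/3.5 → f/3.2 → f/2.8 — 2/3 stop wider (brighter).
Shutter speed: 1/100 → 1/125 → 1/160 → 1/200 → 1/250 — 1 1/3 stops shorter (darker).
ISO: 2500 → 3200 → 4000 → 5000 → 6400 → 8000 — 1 2/3 stops higher (brighter).
Net: +2/3 −1 1/3 +1 2/3 = +1 stop.

1 stop brighter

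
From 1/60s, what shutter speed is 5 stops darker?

Shutter speed: 1/60 → 1/125 → 1/250 → 1/500 → 1/1000 → 1/2000 — 5 stops shorter (darker).

1/2000s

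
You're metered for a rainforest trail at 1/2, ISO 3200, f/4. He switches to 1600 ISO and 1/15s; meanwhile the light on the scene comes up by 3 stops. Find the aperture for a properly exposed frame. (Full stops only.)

Scene light: 3 stops brighter.
ISO: 3200 → 1600 — 1 stop dropped (darker).
Shutter speed: 1/2 → 1/4 → 1/8 → 1/15 — 3 stops faster (darker).
Net so far: 1 stop darker. Aperture: f/4 → f/2.8.

f/2.8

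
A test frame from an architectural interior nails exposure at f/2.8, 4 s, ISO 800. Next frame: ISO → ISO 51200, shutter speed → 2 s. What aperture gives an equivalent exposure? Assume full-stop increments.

ISO: 800 → 1600 → 3200 → 6400 → 12800 → 25600 → 51200 — 6 stops higher (brighter).
Shutter speed: 4 → 2 — 1 stop faster (darker).
Net change so far: 5 stops brighter. Offset with the aperture: f/2.8 → f/4 → f/5.6 → f/8 → f/11 → f/16.

f/16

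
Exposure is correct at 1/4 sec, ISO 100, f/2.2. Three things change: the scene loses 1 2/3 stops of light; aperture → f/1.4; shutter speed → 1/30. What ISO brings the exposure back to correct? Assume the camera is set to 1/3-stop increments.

ISO 1000

Scene light: 1 2/3 stops darker.
Aperture: f/2.2 → f/2 → f/1.8 → f/1.6 → f/1.4 — 1 1/3 stops larger aperture (brighter).
Shutter speed: 1/4 → 1/5 → 1/6 → 1/8 → 1/10 → 1/13 → 1/15 → 1/20 → 1/25 → 1/30 — 3 stops shorter (darker).
Net so far: 3 1/3 stops darker. ISO: 100 → 125 → 160 → 200 → 250 → 320 → 400 → 500 → 640 → 800 → 1000.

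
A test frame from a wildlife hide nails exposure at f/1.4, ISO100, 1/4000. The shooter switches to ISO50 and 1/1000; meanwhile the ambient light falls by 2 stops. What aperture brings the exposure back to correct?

Scene light: 2 stops darker.
ISO: 100 → 50 — 1 stop dropped (darker).
Shutter speed: 1/4000 → 1/2000 → 1/1000 — 2 stops slower (brighter).
Net so far: 1 stop darker. Aperture: f/1.4 → f/1.0.

f/1.0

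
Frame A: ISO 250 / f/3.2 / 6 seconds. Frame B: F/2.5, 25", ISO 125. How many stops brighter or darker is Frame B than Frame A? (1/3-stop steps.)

Aperture: f/3.2 → f/2.8 → f/2.5 — 2/3 stop opened up (brighter).
Shutter speed: 6 → 8 → 10 → 13 → 15 → 20 → 25 — 2 stops slower (brighter).
ISO: 250 → 200 → 160 → 125 — 1 stop dropped (darker).
Net: +2/3 +2 −1 = +1 2/3 stops.

1 2/3 stops brighter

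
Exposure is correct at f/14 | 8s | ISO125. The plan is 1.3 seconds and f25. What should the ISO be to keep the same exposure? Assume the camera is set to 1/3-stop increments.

ISO 2500

Shutter speed: 8 → 6 → 5 → 4 → 3.2 → 2.5 → 2 → 1.6 → 1.3 — 2 2/3 stops shorter (darker).
Aperture: f/14 → f/16 → f/18 → f/20 → f/22 → f/25 — 1 2/3 stops smaller aperture (darker).
Net change so far: 4 1/3 stops darker. Offset with the ISO: 125 → 160 → 200 → 250 → 320 → 400 → 500 → 640 → 800 → 1000 → 1250 → 1600 → 2000 → 2500.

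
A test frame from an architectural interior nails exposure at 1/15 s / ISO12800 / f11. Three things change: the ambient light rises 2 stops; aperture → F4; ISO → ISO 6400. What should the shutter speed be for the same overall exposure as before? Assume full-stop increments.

Scene light: 2 stops brighter.
Aperture: f/11 → f/8 → f/5.6 → f/4 — 3 stops larger aperture (brighter).
ISO: 12800 → 6400 — 1 stop dropped (darker).
Net so far: 4 stops brighter. Shutter speed: 1/15 → 1/30 → 1/60 → 1/125 → 1/250.

1/250s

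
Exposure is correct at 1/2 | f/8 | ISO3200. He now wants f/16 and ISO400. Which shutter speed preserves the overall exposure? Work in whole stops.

Aperture: f/8 → f/11 → f/16 — 2 stops narrower (darker).
ISO: 3200 → 1600 → 800 → 400 — 3 stops dropped (darker).
Net change so far: 5 stops darker. Offset with the shutter speed: 1/2 → 1 → 2 → 4 → 8 → 15.

15 s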